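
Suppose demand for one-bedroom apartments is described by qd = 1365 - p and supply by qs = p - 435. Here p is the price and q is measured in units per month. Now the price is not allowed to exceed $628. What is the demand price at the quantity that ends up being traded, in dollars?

1172

Equilibrium: 1365 - p = p - 435, so 1800 = 2p and p* = 900, q* = 465.
Because the ceiling (628) lies below the market-clearing price, it is binding.
At p = 628: qd = 1365 - 628 = 737 and qs = 628 - 435 = 193.
Only 193 units reach the market. On the demand curve, the marginal buyer's willingness to pay at q = 193 is (1365 - 193) = 1172.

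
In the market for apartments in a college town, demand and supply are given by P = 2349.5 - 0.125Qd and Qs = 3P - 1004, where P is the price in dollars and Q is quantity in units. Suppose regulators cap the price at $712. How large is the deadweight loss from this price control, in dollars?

Rearranging demand gives Qd = 18796 - 8P. Setting quantity demanded equal to quantity supplied, 18796 - 8P = 3P - 1004, gives P* = 1800 and Q* = 4396.
The ceiling of 712 is below the equilibrium price 1800, so it binds.
At P = 712: Qd = 18796 - 8·712 = 13100 and Qs = 3·712 - 1004 = 1132.
Quantity traded falls to 1132. At Q = 1132 the demand price is (18796 - 1132)/8 = 2208 and the supply price is (1004 + 1132)/3 = 712.
Deadweight loss = ½ · (2208 - 712) · (4396 - 1132) = ½ · 1496 · 3264 = 2441472.

2441472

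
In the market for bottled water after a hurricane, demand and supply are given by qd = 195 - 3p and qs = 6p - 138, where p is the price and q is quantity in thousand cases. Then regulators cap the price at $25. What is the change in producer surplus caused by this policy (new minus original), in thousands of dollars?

-576

Setting quantity demanded equal to quantity supplied, 195 - 3p = 6p - 138, gives p* = 37 and q* = 84.
Because the ceiling (25) lies below the market-clearing price, it is binding.
At p = 25: qd = 195 - 3·25 = 120 and qs = 6·25 - 138 = 12.
Producer surplus without the control is ½ · (37 - 23) · 84 = 588.
With the ceiling, producers sell 12 units at 25, so PS = ½ · (25 - 23) · 12 = 12.
Change in producer surplus = 12 - 588 = -576.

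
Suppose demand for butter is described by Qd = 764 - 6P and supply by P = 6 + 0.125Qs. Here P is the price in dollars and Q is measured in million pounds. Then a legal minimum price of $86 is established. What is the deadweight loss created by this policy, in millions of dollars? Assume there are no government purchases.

4116

Rearranging supply gives Qs = 8P - 48. Without the control the market clears where 764 - 6P = 8P - 48, i.e. P* = 58 and Q* = 416.
The floor of 86 is above the equilibrium price 58, so it binds.
At P = 86: Qd = 764 - 6·86 = 248 and Qs = 8·86 - 48 = 640.
Quantity traded falls to 248. At Q = 248 the demand price is (764 - 248)/6 = 86 and the supply price is (48 + 248)/8 = 37.
Deadweight loss = ½ · (86 - 37) · (416 - 248) = ½ · 49 · 168 = 4116.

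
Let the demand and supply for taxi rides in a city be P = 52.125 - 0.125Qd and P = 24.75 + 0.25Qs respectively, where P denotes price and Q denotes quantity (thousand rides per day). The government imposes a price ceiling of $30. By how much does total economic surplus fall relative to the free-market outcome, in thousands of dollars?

Rearranging demand gives Qd = 417 - 8P; rearranging supply gives Qs = 4P - 99. Without the control the market clears where 417 - 8P = 4P - 99, i.e. P* = 43 and Q* = 73.
Since 30 < 43, the ceiling is binding.
At P = 30: Qd = 417 - 8·30 = 177 and Qs = 4·30 - 99 = 21.
Quantity traded falls to 21. At Q = 21 the demand price is (417 - 21)/8 = 49.5 and the supply price is (99 + 21)/4 = 30.
Deadweight loss = ½ · (49.5 - 30) · (73 - 21) = ½ · 19.5 · 52 = 507.

507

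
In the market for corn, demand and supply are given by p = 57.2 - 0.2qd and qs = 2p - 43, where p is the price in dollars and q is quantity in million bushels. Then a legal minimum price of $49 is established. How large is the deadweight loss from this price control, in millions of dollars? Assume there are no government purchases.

Rearranging demand gives qd = 286 - 5p. Equilibrium: 286 - 5p = 2p - 43, so 329 = 7p and p* = 47, q* = 51.
The floor of 49 is above the equilibrium price 47, so it binds.
At p = 49: qd = 286 - 5·49 = 41 and qs = 2·49 - 43 = 55.
Quantity traded falls to 41. At q = 41 the demand price is (286 - 41)/5 = 49 and the supply price is (43 + 41)/2 = 42.
Deadweight loss = ½ · (49 - 42) · (51 - 41) = ½ · 7 · 10 = 35.

35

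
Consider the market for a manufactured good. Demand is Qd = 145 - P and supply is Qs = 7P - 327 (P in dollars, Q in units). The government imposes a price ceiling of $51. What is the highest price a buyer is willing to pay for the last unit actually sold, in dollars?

Equilibrium: 145 - P = 7P - 327, so 472 = 8P and P* = 59, Q* = 86.
Since 51 < 59, the ceiling is binding.
At P = 51: Qd = 145 - 51 = 94 and Qs = 7·51 - 327 = 30.
Only 30 units reach the market. On the demand curve, the marginal buyer's willingness to pay at Q = 30 is (145 - 30) = 115.

115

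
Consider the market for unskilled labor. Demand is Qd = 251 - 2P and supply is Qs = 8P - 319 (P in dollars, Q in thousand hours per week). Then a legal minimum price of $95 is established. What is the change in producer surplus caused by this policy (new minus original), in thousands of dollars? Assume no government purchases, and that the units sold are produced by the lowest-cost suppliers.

1957

Without the control the market clears where 251 - 2P = 8P - 319, i.e. P* = 57 and Q* = 137.
The floor of 95 is above the equilibrium price 57, so it binds.
At P = 95: Qd = 251 - 2·95 = 61 and Qs = 8·95 - 319 = 441.
Producer surplus without the control is ½ · (57 - 39.875) · 137 = 1173.0625.
With the floor, 61 units are sold at 95. The supply price at Q = 61 is 47.5, so PS = ½ · [(95 - 39.875) + (95 - 47.5)] · 61 = 3130.0625.
Change in producer surplus = 3130.0625 - 1173.0625 = 1957.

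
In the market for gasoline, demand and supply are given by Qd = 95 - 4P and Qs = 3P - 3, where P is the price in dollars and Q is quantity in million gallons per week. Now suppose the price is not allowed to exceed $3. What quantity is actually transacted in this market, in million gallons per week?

Equilibrium: 95 - 4P = 3P - 3, so 98 = 7P and P* = 14, Q* = 39.
The ceiling of 3 is below the equilibrium price 14, so it binds.
At P = 3: Qd = 95 - 4·3 = 83 and Qs = 3·3 - 3 = 6.
The quantity actually transacted is the short side, supply: 6.

6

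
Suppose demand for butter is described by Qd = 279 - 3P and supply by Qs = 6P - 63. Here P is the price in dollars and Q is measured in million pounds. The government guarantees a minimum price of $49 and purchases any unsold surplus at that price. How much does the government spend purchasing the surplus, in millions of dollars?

Setting quantity demanded equal to quantity supplied, 279 - 3P = 6P - 63, gives P* = 38 and Q* = 165.
Because the floor (49) lies above the market-clearing price, it is binding.
At P = 49: Qd = 279 - 3·49 = 132 and Qs = 6·49 - 63 = 231.
Surplus = Qs - Qd = 99.
Government expenditure = surplus × support price = 99 × 49 = 4851.

4851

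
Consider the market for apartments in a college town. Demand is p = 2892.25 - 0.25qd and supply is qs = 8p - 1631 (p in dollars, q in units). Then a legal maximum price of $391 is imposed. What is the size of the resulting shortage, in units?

Rearranging demand gives qd = 11569 - 4p. Setting quantity demanded equal to quantity supplied, 11569 - 4p = 8p - 1631, gives p* = 1100 and q* = 7169.
Because the ceiling (391) lies below the market-clearing price, it is binding.
At p = 391: qd = 11569 - 4·391 = 10005 and qs = 8·391 - 1631 = 1497.
Shortage = qd - qs = 10005 - 1497 = 8508.

8508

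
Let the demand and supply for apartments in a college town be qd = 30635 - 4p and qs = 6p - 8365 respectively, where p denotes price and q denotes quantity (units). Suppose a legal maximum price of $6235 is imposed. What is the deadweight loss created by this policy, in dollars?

In a free market, 30635 - 4p = 6p - 8365 gives the equilibrium p* = 3900, q* = 15035.
The ceiling of 6235 is above the equilibrium price 3900, so it is not binding; the market clears at p* = 3900, q* = 15035.
Since the control does not bind, no trades are prevented and deadweight loss is zero.

0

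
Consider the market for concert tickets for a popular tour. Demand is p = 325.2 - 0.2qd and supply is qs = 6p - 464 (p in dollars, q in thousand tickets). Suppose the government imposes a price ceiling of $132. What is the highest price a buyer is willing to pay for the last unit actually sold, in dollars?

259.6

Rearranging demand gives qd = 1626 - 5p. Without the control the market clears where 1626 - 5p = 6p - 464, i.e. p* = 190 and q* = 676.
Because the ceiling (132) lies below the market-clearing price, it is binding.
At p = 132: qd = 1626 - 5·132 = 966 and qs = 6·132 - 464 = 328.
Only 328 units reach the market. On the demand curve, the marginal buyer's willingness to pay at q = 328 is (1626 - 328)/5 = 259.6.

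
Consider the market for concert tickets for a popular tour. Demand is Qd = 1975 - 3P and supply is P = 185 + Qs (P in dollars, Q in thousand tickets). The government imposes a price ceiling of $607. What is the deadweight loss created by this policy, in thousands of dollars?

Rearranging supply gives Qs = P - 185. Equilibrium: 1975 - 3P = P - 185, so 2160 = 4P and P* = 540, Q* = 355.
Since 607 is above P* = 540, the ceiling does not bind and the free-market outcome prevails.
Since the control does not bind, no trades are prevented and deadweight loss is zero.

0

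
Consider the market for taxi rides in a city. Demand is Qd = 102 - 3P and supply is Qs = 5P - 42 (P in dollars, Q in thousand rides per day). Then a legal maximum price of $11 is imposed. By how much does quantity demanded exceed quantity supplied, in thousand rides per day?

Without the control the market clears where 102 - 3P = 5P - 42, i.e. P* = 18 and Q* = 48.
Since 11 < 18, the ceiling is binding.
At P = 11: Qd = 102 - 3·11 = 69 and Qs = 5·11 - 42 = 13.
Shortage = Qd - Qs = 69 - 13 = 56.

56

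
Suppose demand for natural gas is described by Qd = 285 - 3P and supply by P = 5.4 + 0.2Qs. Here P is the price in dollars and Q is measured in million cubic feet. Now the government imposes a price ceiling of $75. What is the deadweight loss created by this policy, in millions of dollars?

0

Rearranging supply gives Qs = 5P - 27. Without the control the market clears where 285 - 3P = 5P - 27, i.e. P* = 39 and Q* = 168.
Since 75 is above P* = 39, the ceiling does not bind and the free-market outcome prevails.
Since the control does not bind, no trades are prevented and deadweight loss is zero.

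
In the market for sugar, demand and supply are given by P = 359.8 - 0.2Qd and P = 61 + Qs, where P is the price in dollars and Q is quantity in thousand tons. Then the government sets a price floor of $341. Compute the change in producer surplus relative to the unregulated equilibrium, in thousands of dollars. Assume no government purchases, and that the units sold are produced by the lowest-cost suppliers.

-9098.5

Rearranging demand gives Qd = 1799 - 5P; rearranging supply gives Qs = P - 61. Setting quantity demanded equal to quantity supplied, 1799 - 5P = P - 61, gives P* = 310 and Q* = 249.
The floor of 341 is above the equilibrium price 310, so it binds.
At P = 341: Qd = 1799 - 5·341 = 94 and Qs = 341 - 61 = 280.
Producer surplus without the control is ½ · (310 - 61) · 249 = 31000.5.
With the floor, 94 units are sold at 341. The supply price at Q = 94 is 155, so PS = ½ · [(341 - 61) + (341 - 155)] · 94 = 21902.
Change in producer surplus = 21902 - 31000.5 = -9098.5.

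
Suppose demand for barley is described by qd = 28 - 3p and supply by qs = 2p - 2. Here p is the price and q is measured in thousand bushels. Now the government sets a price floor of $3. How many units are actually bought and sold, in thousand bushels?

10

Setting quantity demanded equal to quantity supplied, 28 - 3p = 2p - 2, gives p* = 6 and q* = 10.
The floor of 3 is below the equilibrium price 6, so it is not binding; the market clears at p* = 6, q* = 10.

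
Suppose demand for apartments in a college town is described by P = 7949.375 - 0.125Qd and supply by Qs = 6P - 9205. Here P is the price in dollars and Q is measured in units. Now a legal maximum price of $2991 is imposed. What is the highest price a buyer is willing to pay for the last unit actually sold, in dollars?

6856.75

Rearranging demand gives Qd = 63595 - 8P. Without the control the market clears where 63595 - 8P = 6P - 9205, i.e. P* = 5200 and Q* = 21995.
Because the ceiling (2991) lies below the market-clearing price, it is binding.
At P = 2991: Qd = 63595 - 8·2991 = 39667 and Qs = 6·2991 - 9205 = 8741.
Only 8741 units reach the market. On the demand curve, the marginal buyer's willingness to pay at Q = 8741 is (63595 - 8741)/8 = 6856.75.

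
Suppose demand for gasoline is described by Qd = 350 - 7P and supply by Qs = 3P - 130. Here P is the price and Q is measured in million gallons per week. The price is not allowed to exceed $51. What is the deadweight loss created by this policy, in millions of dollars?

Without the control the market clears where 350 - 7P = 3P - 130, i.e. P* = 48 and Q* = 14.
The ceiling of 51 is above the equilibrium price 48, so it is not binding; the market clears at P* = 48, Q* = 14.
Since the control does not bind, no trades are prevented and deadweight loss is zero.

0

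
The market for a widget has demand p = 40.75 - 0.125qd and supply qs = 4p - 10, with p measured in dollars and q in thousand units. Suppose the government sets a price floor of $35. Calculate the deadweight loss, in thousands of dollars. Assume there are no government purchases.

Rearranging demand gives qd = 326 - 8p. Equilibrium: 326 - 8p = 4p - 10, so 336 = 12p and p* = 28, q* = 102.
Since 35 > 28, the floor is binding.
At p = 35: qd = 326 - 8·35 = 46 and qs = 4·35 - 10 = 130.
Quantity traded falls to 46. At q = 46 the demand price is (326 - 46)/8 = 35 and the supply price is (10 + 46)/4 = 14.
Deadweight loss = ½ · (35 - 14) · (102 - 46) = ½ · 21 · 56 = 588.

588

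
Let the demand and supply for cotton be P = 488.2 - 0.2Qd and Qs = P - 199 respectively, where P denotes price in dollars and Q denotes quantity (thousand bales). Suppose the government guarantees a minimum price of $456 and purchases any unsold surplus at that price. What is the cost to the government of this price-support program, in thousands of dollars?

43776

Rearranging demand gives Qd = 2441 - 5P. Setting quantity demanded equal to quantity supplied, 2441 - 5P = P - 199, gives P* = 440 and Q* = 241.
Because the floor (456) lies above the market-clearing price, it is binding.
At P = 456: Qd = 2441 - 5·456 = 161 and Qs = 456 - 199 = 257.
Surplus = Qs - Qd = 96.
Government expenditure = surplus × support price = 96 × 456 = 43776.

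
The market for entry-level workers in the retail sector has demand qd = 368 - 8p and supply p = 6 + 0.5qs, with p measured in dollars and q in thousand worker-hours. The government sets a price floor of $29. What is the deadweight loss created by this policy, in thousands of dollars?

Rearranging supply gives qs = 2p - 12. Without the control the market clears where 368 - 8p = 2p - 12, i.e. p* = 38 and q* = 64.
Since 29 is below p* = 38, the floor does not bind and the free-market outcome prevails.
Since the control does not bind, no trades are prevented and deadweight loss is zero.

0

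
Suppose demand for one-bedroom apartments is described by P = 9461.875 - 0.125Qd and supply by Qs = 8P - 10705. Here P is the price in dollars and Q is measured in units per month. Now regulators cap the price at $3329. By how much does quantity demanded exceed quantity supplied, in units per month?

33136

Rearranging demand gives Qd = 75695 - 8P. Equilibrium: 75695 - 8P = 8P - 10705, so 86400 = 16P and P* = 5400, Q* = 32495.
Because the ceiling (3329) lies below the market-clearing price, it is binding.
At P = 3329: Qd = 75695 - 8·3329 = 49063 and Qs = 8·3329 - 10705 = 15927.
Shortage = Qd - Qs = 49063 - 15927 = 33136.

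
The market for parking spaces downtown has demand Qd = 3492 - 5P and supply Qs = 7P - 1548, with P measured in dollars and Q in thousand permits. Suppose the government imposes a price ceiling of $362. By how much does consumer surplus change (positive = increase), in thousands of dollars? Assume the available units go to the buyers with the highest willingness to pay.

In a free market, 3492 - 5P = 7P - 1548 gives the equilibrium P* = 420, Q* = 1392.
Because the ceiling (362) lies below the market-clearing price, it is binding.
At P = 362: Qd = 3492 - 5·362 = 1682 and Qs = 7·362 - 1548 = 986.
Consumer surplus without the control is ½ · (698.4 - 420) · 1392 = 193766.4.
With the ceiling, 986 units are sold at 362 (assume they go to the highest-value buyers). The demand price at Q = 986 is 501.2, so CS = ½ · [(698.4 - 362) + (501.2 - 362)] · 986 = 234470.8.
Change in consumer surplus = 234470.8 - 193766.4 = 40704.4.

40704.4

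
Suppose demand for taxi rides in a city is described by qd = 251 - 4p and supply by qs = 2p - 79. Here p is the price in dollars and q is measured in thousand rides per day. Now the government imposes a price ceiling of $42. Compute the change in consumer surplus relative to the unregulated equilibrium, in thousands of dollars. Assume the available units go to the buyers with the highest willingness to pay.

-19.5

Without the control the market clears where 251 - 4p = 2p - 79, i.e. p* = 55 and q* = 31.
Since 42 < 55, the ceiling is binding.
At p = 42: qd = 251 - 4·42 = 83 and qs = 2·42 - 79 = 5.
Consumer surplus without the control is ½ · (62.75 - 55) · 31 = 120.125.
With the ceiling, 5 units are sold at 42 (assume they go to the highest-value buyers). The demand price at q = 5 is 61.5, so CS = ½ · [(62.75 - 42) + (61.5 - 42)] · 5 = 100.625.
Change in consumer surplus = 100.625 - 120.125 = -19.5.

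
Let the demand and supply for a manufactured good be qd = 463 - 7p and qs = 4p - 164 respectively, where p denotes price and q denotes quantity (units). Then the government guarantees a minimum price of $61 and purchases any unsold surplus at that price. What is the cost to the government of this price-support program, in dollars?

2684

Equilibrium: 463 - 7p = 4p - 164, so 627 = 11p and p* = 57, q* = 64.
The floor of 61 is above the equilibrium price 57, so it binds.
At p = 61: qd = 463 - 7·61 = 36 and qs = 4·61 - 164 = 80.
Surplus = qs - qd = 44.
Government expenditure = surplus × support price = 44 × 61 = 2684.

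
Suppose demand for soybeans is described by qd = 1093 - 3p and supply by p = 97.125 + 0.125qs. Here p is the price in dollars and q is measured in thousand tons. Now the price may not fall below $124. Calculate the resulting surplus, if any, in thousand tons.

Rearranging supply gives qs = 8p - 777. Equilibrium: 1093 - 3p = 8p - 777, so 1870 = 11p and p* = 170, q* = 583.
The floor of 124 is below the equilibrium price 170, so it is not binding; the market clears at p* = 170, q* = 583.
Since the control does not bind, there is no surplus.

0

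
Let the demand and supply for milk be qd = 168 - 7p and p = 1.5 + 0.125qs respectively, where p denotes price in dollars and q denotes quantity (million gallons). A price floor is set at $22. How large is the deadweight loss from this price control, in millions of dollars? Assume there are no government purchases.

656.25

Rearranging supply gives qs = 8p - 12. Without the control the market clears where 168 - 7p = 8p - 12, i.e. p* = 12 and q* = 84.
The floor of 22 is above the equilibrium price 12, so it binds.
At p = 22: qd = 168 - 7·22 = 14 and qs = 8·22 - 12 = 164.
Quantity traded falls to 14. At q = 14 the demand price is (168 - 14)/7 = 22 and the supply price is (12 + 14)/8 = 3.25.
Deadweight loss = ½ · (22 - 3.25) · (84 - 14) = ½ · 18.75 · 70 = 656.25.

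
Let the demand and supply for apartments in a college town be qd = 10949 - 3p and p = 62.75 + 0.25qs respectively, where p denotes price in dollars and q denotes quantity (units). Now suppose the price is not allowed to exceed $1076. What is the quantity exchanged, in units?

Rearranging supply gives qs = 4p - 251. Without the control the market clears where 10949 - 3p = 4p - 251, i.e. p* = 1600 and q* = 6149.
Because the ceiling (1076) lies below the market-clearing price, it is binding.
At p = 1076: qd = 10949 - 3·1076 = 7721 and qs = 4·1076 - 251 = 4053.
The quantity actually transacted is the short side, supply: 4053.

4053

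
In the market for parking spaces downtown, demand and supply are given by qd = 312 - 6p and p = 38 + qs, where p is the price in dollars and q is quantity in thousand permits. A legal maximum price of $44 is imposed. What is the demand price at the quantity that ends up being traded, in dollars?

Rearranging supply gives qs = p - 38. Setting quantity demanded equal to quantity supplied, 312 - 6p = p - 38, gives p* = 50 and q* = 12.
Since 44 < 50, the ceiling is binding.
At p = 44: qd = 312 - 6·44 = 48 and qs = 44 - 38 = 6.
Only 6 units reach the market. On the demand curve, the marginal buyer's willingness to pay at q = 6 is (312 - 6)/6 = 51.

51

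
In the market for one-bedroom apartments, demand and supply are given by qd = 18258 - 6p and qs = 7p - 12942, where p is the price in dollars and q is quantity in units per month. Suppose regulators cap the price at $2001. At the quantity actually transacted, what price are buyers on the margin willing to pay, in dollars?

In a free market, 18258 - 6p = 7p - 12942 gives the equilibrium p* = 2400, q* = 3858.
Because the ceiling (2001) lies below the market-clearing price, it is binding.
At p = 2001: qd = 18258 - 6·2001 = 6252 and qs = 7·2001 - 12942 = 1065.
Only 1065 units reach the market. On the demand curve, the marginal buyer's willingness to pay at q = 1065 is (18258 - 1065)/6 = 2865.5.

2865.5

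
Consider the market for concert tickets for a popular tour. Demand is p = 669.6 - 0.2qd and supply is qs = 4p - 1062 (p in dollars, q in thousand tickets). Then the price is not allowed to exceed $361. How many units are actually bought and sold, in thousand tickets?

Rearranging demand gives qd = 3348 - 5p. Equilibrium: 3348 - 5p = 4p - 1062, so 4410 = 9p and p* = 490, q* = 898.
Since 361 < 490, the ceiling is binding.
At p = 361: qd = 3348 - 5·361 = 1543 and qs = 4·361 - 1062 = 382.
The quantity actually transacted is the short side, supply: 382.

382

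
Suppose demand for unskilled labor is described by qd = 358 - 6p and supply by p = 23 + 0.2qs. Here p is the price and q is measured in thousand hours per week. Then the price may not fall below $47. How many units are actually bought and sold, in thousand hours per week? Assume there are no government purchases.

Rearranging supply gives qs = 5p - 115. Equilibrium: 358 - 6p = 5p - 115, so 473 = 11p and p* = 43, q* = 100.
The floor of 47 is above the equilibrium price 43, so it binds.
At p = 47: qd = 358 - 6·47 = 76 and qs = 5·47 - 115 = 120.
The quantity actually transacted is the short side, demand: 76.

76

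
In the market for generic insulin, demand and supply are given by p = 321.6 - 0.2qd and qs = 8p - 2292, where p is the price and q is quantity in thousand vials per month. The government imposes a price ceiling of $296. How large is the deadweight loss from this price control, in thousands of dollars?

Rearranging demand gives qd = 1608 - 5p. In a free market, 1608 - 5p = 8p - 2292 gives the equilibrium p* = 300, q* = 108.
Because the ceiling (296) lies below the market-clearing price, it is binding.
At p = 296: qd = 1608 - 5·296 = 128 and qs = 8·296 - 2292 = 76.
Quantity traded falls to 76. At q = 76 the demand price is (1608 - 76)/5 = 306.4 and the supply price is (2292 + 76)/8 = 296.
Deadweight loss = ½ · (306.4 - 296) · (108 - 76) = ½ · 10.4 · 32 = 166.4.

166.4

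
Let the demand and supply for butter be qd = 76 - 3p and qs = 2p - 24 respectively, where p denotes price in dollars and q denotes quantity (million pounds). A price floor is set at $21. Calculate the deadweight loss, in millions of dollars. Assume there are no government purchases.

Setting quantity demanded equal to quantity supplied, 76 - 3p = 2p - 24, gives p* = 20 and q* = 16.
The floor of 21 is above the equilibrium price 20, so it binds.
At p = 21: qd = 76 - 3·21 = 13 and qs = 2·21 - 24 = 18.
Quantity traded falls to 13. At q = 13 the demand price is (76 - 13)/3 = 21 and the supply price is (24 + 13)/2 = 18.5.
Deadweight loss = ½ · (21 - 18.5) · (16 - 13) = ½ · 2.5 · 3 = 3.75.

3.75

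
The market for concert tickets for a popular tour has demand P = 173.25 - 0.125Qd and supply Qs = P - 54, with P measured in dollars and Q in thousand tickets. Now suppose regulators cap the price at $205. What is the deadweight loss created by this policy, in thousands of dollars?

0

Rearranging demand gives Qd = 1386 - 8P. Equilibrium: 1386 - 8P = P - 54, so 1440 = 9P and P* = 160, Q* = 106.
Since 205 is above P* = 160, the ceiling does not bind and the free-market outcome prevails.
Since the control does not bind, no trades are prevented and deadweight loss is zero.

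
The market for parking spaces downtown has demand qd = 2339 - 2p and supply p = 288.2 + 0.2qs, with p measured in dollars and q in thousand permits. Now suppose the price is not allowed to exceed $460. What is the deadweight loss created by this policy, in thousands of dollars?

56000

Rearranging supply gives qs = 5p - 1441. Without the control the market clears where 2339 - 2p = 5p - 1441, i.e. p* = 540 and q* = 1259.
The ceiling of 460 is below the equilibrium price 540, so it binds.
At p = 460: qd = 2339 - 2·460 = 1419 and qs = 5·460 - 1441 = 859.
Quantity traded falls to 859. At q = 859 the demand price is (2339 - 859)/2 = 740 and the supply price is (1441 + 859)/5 = 460.
Deadweight loss = ½ · (740 - 460) · (1259 - 859) = ½ · 280 · 400 = 56000.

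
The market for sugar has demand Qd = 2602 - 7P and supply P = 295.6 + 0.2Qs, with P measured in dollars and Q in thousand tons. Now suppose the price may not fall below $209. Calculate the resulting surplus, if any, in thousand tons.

Rearranging supply gives Qs = 5P - 1478. Equilibrium: 2602 - 7P = 5P - 1478, so 4080 = 12P and P* = 340, Q* = 222.
The floor of 209 is below the equilibrium price 340, so it is not binding; the market clears at P* = 340, Q* = 222.
Since the control does not bind, there is no surplus.

0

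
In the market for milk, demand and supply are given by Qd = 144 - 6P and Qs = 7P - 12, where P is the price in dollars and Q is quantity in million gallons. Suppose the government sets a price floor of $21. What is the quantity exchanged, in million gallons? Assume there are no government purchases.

In a free market, 144 - 6P = 7P - 12 gives the equilibrium P* = 12, Q* = 72.
The floor of 21 is above the equilibrium price 12, so it binds.
At P = 21: Qd = 144 - 6·21 = 18 and Qs = 7·21 - 12 = 135.
The quantity actually transacted is the short side, demand: 18.

18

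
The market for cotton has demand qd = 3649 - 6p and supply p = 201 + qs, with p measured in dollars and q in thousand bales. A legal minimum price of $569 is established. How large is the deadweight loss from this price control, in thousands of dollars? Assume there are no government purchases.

Rearranging supply gives qs = p - 201. In a free market, 3649 - 6p = p - 201 gives the equilibrium p* = 550, q* = 349.
Because the floor (569) lies above the market-clearing price, it is binding.
At p = 569: qd = 3649 - 6·569 = 235 and qs = 569 - 201 = 368.
Quantity traded falls to 235. At q = 235 the demand price is (3649 - 235)/6 = 569 and the supply price is 201 + 235 = 436.
Deadweight loss = ½ · (569 - 436) · (349 - 235) = ½ · 133 · 114 = 7581.

7581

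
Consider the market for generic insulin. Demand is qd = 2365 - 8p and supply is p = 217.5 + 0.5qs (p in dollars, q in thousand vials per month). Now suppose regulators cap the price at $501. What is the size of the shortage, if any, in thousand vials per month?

0

Rearranging supply gives qs = 2p - 435. In a free market, 2365 - 8p = 2p - 435 gives the equilibrium p* = 280, q* = 125.
Since 501 is above p* = 280, the ceiling does not bind and the free-market outcome prevails.
Since the control does not bind, there is no shortage.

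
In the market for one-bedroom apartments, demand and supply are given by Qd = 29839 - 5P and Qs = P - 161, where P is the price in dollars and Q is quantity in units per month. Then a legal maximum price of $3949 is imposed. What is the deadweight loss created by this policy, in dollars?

Setting quantity demanded equal to quantity supplied, 29839 - 5P = P - 161, gives P* = 5000 and Q* = 4839.
Because the ceiling (3949) lies below the market-clearing price, it is binding.
At P = 3949: Qd = 29839 - 5·3949 = 10094 and Qs = 3949 - 161 = 3788.
Quantity traded falls to 3788. At Q = 3788 the demand price is (29839 - 3788)/5 = 5210.2 and the supply price is 161 + 3788 = 3949.
Deadweight loss = ½ · (5210.2 - 3949) · (4839 - 3788) = ½ · 1261.2 · 1051 = 662760.6.

662760.6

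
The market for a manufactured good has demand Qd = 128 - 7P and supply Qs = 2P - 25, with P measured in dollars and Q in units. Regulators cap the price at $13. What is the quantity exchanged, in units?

Setting quantity demanded equal to quantity supplied, 128 - 7P = 2P - 25, gives P* = 17 and Q* = 9.
The ceiling of 13 is below the equilibrium price 17, so it binds.
At P = 13: Qd = 128 - 7·13 = 37 and Qs = 2·13 - 25 = 1.
The quantity actually transacted is the short side, supply: 1.

1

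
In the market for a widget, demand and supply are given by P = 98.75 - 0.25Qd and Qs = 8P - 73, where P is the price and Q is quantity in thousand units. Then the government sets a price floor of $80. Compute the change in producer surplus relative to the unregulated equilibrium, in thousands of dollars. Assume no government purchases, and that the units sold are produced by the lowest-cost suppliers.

1394

Rearranging demand gives Qd = 395 - 4P. In a free market, 395 - 4P = 8P - 73 gives the equilibrium P* = 39, Q* = 239.
Because the floor (80) lies above the market-clearing price, it is binding.
At P = 80: Qd = 395 - 4·80 = 75 and Qs = 8·80 - 73 = 567.
Producer surplus without the control is ½ · (39 - 9.125) · 239 = 3570.0625.
With the floor, 75 units are sold at 80. The supply price at Q = 75 is 18.5, so PS = ½ · [(80 - 9.125) + (80 - 18.5)] · 75 = 4964.0625.
Change in producer surplus = 4964.0625 - 3570.0625 = 1394.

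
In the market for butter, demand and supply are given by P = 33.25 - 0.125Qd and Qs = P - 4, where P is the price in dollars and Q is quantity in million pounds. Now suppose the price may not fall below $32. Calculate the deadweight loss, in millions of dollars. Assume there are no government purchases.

144

Rearranging demand gives Qd = 266 - 8P. In a free market, 266 - 8P = P - 4 gives the equilibrium P* = 30, Q* = 26.
The floor of 32 is above the equilibrium price 30, so it binds.
At P = 32: Qd = 266 - 8·32 = 10 and Qs = 32 - 4 = 28.
Quantity traded falls to 10. At Q = 10 the demand price is (266 - 10)/8 = 32 and the supply price is 4 + 10 = 14.
Deadweight loss = ½ · (32 - 14) · (26 - 10) = ½ · 18 · 16 = 144.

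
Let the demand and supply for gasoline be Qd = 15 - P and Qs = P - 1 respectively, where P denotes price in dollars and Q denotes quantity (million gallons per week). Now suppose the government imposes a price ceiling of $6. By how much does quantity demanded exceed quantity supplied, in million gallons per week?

4

In a free market, 15 - P = P - 1 gives the equilibrium P* = 8, Q* = 7.
Because the ceiling (6) lies below the market-clearing price, it is binding.
At P = 6: Qd = 15 - 6 = 9 and Qs = 6 - 1 = 5.
Shortage = Qd - Qs = 9 - 5 = 4.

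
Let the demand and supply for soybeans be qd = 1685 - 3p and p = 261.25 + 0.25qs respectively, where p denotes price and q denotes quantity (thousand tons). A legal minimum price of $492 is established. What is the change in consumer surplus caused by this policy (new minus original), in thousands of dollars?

-36924

Rearranging supply gives qs = 4p - 1045. In a free market, 1685 - 3p = 4p - 1045 gives the equilibrium p* = 390, q* = 515.
The floor of 492 is above the equilibrium price 390, so it binds.
At p = 492: qd = 1685 - 3·492 = 209 and qs = 4·492 - 1045 = 923.
Consumer surplus without the control is ½ · (1685/3 - 390) · 515 = 265225/6.
With the floor, consumers buy 209 units at 492, so CS = ½ · (1685/3 - 492) · 209 = 43681/6.
Change in consumer surplus = 43681/6 - 265225/6 = -36924.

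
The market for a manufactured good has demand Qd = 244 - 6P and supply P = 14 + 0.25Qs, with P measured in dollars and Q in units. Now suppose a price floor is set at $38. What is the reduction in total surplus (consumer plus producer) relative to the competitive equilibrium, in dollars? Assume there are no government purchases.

480

Rearranging supply gives Qs = 4P - 56. In a free market, 244 - 6P = 4P - 56 gives the equilibrium P* = 30, Q* = 64.
Since 38 > 30, the floor is binding.
At P = 38: Qd = 244 - 6·38 = 16 and Qs = 4·38 - 56 = 96.
Quantity traded falls to 16. At Q = 16 the demand price is (244 - 16)/6 = 38 and the supply price is (56 + 16)/4 = 18.
Deadweight loss = ½ · (38 - 18) · (64 - 16) = ½ · 20 · 48 = 480.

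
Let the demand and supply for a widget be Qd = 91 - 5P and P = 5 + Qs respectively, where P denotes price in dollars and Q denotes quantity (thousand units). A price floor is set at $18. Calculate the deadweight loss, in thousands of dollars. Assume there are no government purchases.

60

Rearranging supply gives Qs = P - 5. In a free market, 91 - 5P = P - 5 gives the equilibrium P* = 16, Q* = 11.
Since 18 > 16, the floor is binding.
At P = 18: Qd = 91 - 5·18 = 1 and Qs = 18 - 5 = 13.
Quantity traded falls to 1. At Q = 1 the demand price is (91 - 1)/5 = 18 and the supply price is 5 + 1 = 6.
Deadweight loss = ½ · (18 - 6) · (11 - 1) = ½ · 12 · 10 = 60.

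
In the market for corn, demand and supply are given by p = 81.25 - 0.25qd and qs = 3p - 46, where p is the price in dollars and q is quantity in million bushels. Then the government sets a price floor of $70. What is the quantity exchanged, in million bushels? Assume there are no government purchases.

Rearranging demand gives qd = 325 - 4p. Without the control the market clears where 325 - 4p = 3p - 46, i.e. p* = 53 and q* = 113.
Since 70 > 53, the floor is binding.
At p = 70: qd = 325 - 4·70 = 45 and qs = 3·70 - 46 = 164.
The quantity actually transacted is the short side, demand: 45.

45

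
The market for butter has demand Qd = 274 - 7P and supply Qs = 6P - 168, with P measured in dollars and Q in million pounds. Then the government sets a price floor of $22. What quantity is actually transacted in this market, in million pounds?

In a free market, 274 - 7P = 6P - 168 gives the equilibrium P* = 34, Q* = 36.
The floor of 22 is below the equilibrium price 34, so it is not binding; the market clears at P* = 34, Q* = 36.

36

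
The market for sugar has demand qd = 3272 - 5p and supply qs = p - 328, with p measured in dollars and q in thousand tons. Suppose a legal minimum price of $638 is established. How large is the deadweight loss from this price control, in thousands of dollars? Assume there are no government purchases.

21660

In a free market, 3272 - 5p = p - 328 gives the equilibrium p* = 600, q* = 272.
Because the floor (638) lies above the market-clearing price, it is binding.
At p = 638: qd = 3272 - 5·638 = 82 and qs = 638 - 328 = 310.
Quantity traded falls to 82. At q = 82 the demand price is (3272 - 82)/5 = 638 and the supply price is 328 + 82 = 410.
Deadweight loss = ½ · (638 - 410) · (272 - 82) = ½ · 228 · 190 = 21660.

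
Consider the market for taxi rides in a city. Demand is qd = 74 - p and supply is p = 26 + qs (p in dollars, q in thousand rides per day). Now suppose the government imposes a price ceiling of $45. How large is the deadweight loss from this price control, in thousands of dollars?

25

Rearranging supply gives qs = p - 26. Equilibrium: 74 - p = p - 26, so 100 = 2p and p* = 50, q* = 24.
Since 45 < 50, the ceiling is binding.
At p = 45: qd = 74 - 45 = 29 and qs = 45 - 26 = 19.
Quantity traded falls to 19. At q = 19 the demand price is 74 - 19 = 55 and the supply price is 26 + 19 = 45.
Deadweight loss = ½ · (55 - 45) · (24 - 19) = ½ · 10 · 5 = 25.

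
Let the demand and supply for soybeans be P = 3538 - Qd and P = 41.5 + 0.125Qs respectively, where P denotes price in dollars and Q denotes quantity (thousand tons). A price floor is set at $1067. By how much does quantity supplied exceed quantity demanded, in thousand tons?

5733

Rearranging demand gives Qd = 3538 - P; rearranging supply gives Qs = 8P - 332. In a free market, 3538 - P = 8P - 332 gives the equilibrium P* = 430, Q* = 3108.
Because the floor (1067) lies above the market-clearing price, it is binding.
At P = 1067: Qd = 3538 - 1067 = 2471 and Qs = 8·1067 - 332 = 8204.
Surplus = Qs - Qd = 8204 - 2471 = 5733.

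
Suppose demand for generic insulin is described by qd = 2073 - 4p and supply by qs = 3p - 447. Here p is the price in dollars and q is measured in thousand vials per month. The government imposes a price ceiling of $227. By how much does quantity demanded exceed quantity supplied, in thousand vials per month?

931

Equilibrium: 2073 - 4p = 3p - 447, so 2520 = 7p and p* = 360, q* = 633.
The ceiling of 227 is below the equilibrium price 360, so it binds.
At p = 227: qd = 2073 - 4·227 = 1165 and qs = 3·227 - 447 = 234.
Shortage = qd - qs = 1165 - 234 = 931.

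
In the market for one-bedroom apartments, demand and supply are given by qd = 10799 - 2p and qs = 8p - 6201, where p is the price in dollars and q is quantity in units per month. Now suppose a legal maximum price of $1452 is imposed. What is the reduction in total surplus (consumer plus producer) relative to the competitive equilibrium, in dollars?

Equilibrium: 10799 - 2p = 8p - 6201, so 17000 = 10p and p* = 1700, q* = 7399.
The ceiling of 1452 is below the equilibrium price 1700, so it binds.
At p = 1452: qd = 10799 - 2·1452 = 7895 and qs = 8·1452 - 6201 = 5415.
Quantity traded falls to 5415. At q = 5415 the demand price is (10799 - 5415)/2 = 2692 and the supply price is (6201 + 5415)/8 = 1452.
Deadweight loss = ½ · (2692 - 1452) · (7399 - 5415) = ½ · 1240 · 1984 = 1230080.

1230080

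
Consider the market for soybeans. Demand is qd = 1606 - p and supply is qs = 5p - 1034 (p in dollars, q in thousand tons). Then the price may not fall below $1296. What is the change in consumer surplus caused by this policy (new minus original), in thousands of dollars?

Equilibrium: 1606 - p = 5p - 1034, so 2640 = 6p and p* = 440, q* = 1166.
Since 1296 > 440, the floor is binding.
At p = 1296: qd = 1606 - 1296 = 310 and qs = 5·1296 - 1034 = 5446.
Consumer surplus without the control is ½ · (1606 - 440) · 1166 = 679778.
With the floor, consumers buy 310 units at 1296, so CS = ½ · (1606 - 1296) · 310 = 48050.
Change in consumer surplus = 48050 - 679778 = -631728.

-631728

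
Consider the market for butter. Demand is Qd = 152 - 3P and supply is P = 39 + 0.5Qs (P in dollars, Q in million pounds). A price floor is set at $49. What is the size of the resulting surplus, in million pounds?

Rearranging supply gives Qs = 2P - 78. In a free market, 152 - 3P = 2P - 78 gives the equilibrium P* = 46, Q* = 14.
The floor of 49 is above the equilibrium price 46, so it binds.
At P = 49: Qd = 152 - 3·49 = 5 and Qs = 2·49 - 78 = 20.
Surplus = Qs - Qd = 20 - 5 = 15.

15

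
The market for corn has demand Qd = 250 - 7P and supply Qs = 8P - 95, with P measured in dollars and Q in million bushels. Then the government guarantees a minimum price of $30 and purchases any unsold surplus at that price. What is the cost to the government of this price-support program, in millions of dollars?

Equilibrium: 250 - 7P = 8P - 95, so 345 = 15P and P* = 23, Q* = 89.
The floor of 30 is above the equilibrium price 23, so it binds.
At P = 30: Qd = 250 - 7·30 = 40 and Qs = 8·30 - 95 = 145.
Surplus = Qs - Qd = 105.
Government expenditure = surplus × support price = 105 × 30 = 3150.

3150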